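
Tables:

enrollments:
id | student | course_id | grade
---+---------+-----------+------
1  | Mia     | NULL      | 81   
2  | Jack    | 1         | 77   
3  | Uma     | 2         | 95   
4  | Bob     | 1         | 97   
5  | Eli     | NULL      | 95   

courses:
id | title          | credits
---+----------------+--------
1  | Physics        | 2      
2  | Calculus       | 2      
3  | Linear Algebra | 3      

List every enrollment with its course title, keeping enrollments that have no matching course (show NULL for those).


LEFT JOIN keeps every row from enrollments (the left table); where course_id has no match in courses, the course columns become NULL. Walk through each enrollment:
  - enrollment 1 (Mia): course_id=NULL, no match -> kept with NULL
  - enrollment 2 (Jack): course_id=1 -> matches Physics
  - enrollment 3 (Uma): course_id=2 -> matches Calculus
  - enrollment 4 (Bob): course_id=1 -> matches Physics
  - enrollment 5 (Eli): course_id=NULL, no match -> kept with NULL
All 5 rows appear; 2 have NULL course.

SQL:
SELECT a.student, b.title AS course
FROM enrollments a
LEFT JOIN courses b ON a.course_id = b.id

Result:
student | course  
--------+---------
Mia     | NULL    
Jack    | Physics 
Uma     | Calculus
Bob     | Physics 
Eli     | NULL    


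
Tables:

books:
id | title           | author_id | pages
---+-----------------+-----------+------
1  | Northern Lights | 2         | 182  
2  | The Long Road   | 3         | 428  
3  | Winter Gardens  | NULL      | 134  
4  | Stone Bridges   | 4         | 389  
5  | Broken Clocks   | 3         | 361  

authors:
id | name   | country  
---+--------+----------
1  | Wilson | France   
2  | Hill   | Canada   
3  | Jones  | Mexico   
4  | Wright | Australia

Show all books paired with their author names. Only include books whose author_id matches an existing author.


INNER JOIN keeps only books rows whose author_id matches an id in authors. Walk through each book:
  - book 1 (Northern Lights): author_id=2 -> matches Hill
  - book 2 (The Long Road): author_id=3 -> matches Jones
  - book 3 (Winter Gardens): author_id=NULL, no match -> dropped
  - book 4 (Stone Bridges): author_id=4 -> matches Wright
  - book 5 (Broken Clocks): author_id=3 -> matches Jones
So 1 of 5 rows is dropped.

SQL:
SELECT a.title, b.name AS author
FROM books a
INNER JOIN authors b ON a.author_id = b.id

Result:
title           | author
----------------+-------
Northern Lights | Hill  
The Long Road   | Jones 
Stone Bridges   | Wright
Broken Clocks   | Jones 


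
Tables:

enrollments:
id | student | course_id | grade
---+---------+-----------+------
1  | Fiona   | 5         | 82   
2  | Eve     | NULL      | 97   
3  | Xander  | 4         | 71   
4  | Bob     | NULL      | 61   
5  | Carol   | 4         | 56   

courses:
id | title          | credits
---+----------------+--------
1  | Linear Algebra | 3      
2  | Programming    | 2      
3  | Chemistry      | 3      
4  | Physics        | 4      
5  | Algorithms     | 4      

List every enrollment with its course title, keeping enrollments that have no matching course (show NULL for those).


LEFT JOIN keeps every row from enrollments (the left table); where course_id has no match in courses, the course columns become NULL. Walk through each enrollment:
  - enrollment 1 (Fiona): course_id=5 -> matches Algorithms
  - enrollment 2 (Eve): course_id=NULL, no match -> kept with NULL
  - enrollment 3 (Xander): course_id=4 -> matches Physics
  - enrollment 4 (Bob): course_id=NULL, no match -> kept with NULL
  - enrollment 5 (Carol): course_id=4 -> matches Physics
All 5 rows appear; 2 have NULL course.

SQL:
SELECT a.student, b.title AS course
FROM enrollments a
LEFT JOIN courses b ON a.course_id = b.id

Result:
student | course    
--------+-----------
Fiona   | Algorithms
Eve     | NULL      
Xander  | Physics   
Bob     | NULL      
Carol   | Physics   


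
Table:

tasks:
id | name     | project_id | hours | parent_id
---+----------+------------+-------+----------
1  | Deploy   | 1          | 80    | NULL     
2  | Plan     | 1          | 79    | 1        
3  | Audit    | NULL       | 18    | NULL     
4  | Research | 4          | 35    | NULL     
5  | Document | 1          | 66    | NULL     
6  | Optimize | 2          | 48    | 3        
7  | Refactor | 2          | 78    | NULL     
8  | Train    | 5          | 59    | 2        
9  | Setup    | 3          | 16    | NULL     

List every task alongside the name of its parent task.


This is a self-join: tasks is joined to a second copy of itself, matching each row's parent_id to another row's id. Use LEFT JOIN so rows with parent_id=NULL are kept.
  - task 1 (Deploy): parent_id=NULL -> NULL
  - task 2 (Plan): parent_id=1 -> Deploy
  - task 3 (Audit): parent_id=NULL -> NULL
  - task 4 (Research): parent_id=NULL -> NULL
  - task 5 (Document): parent_id=NULL -> NULL
  - task 6 (Optimize): parent_id=3 -> Audit
  - task 7 (Refactor): parent_id=NULL -> NULL
  - task 8 (Train): parent_id=2 -> Plan
  - task 9 (Setup): parent_id=NULL -> NULL

SQL:
SELECT a.name AS item, b.name AS parent
FROM tasks a
LEFT JOIN tasks b ON a.parent_id = b.id

Result:
item     | parent
---------+-------
Deploy   | NULL  
Plan     | Deploy
Audit    | NULL  
Research | NULL  
Document | NULL  
Optimize | Audit 
Refactor | NULL  
Train    | Plan  
Setup    | NULL  


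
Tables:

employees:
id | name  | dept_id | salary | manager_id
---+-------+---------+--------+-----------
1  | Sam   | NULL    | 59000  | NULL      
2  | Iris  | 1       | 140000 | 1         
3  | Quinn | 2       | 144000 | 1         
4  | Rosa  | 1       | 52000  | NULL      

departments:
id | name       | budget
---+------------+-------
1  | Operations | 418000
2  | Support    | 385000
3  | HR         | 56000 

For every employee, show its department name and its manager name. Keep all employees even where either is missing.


Two LEFT JOINs from the same base table employees: one to departments via dept_id, one to employees itself via manager_id. Both are LEFT so every employee is preserved.
Match against departments:
  - employee 1 (Sam): dept_id=NULL, no match -> kept with NULL
  - employee 2 (Iris): dept_id=1 -> matches Operations
  - employee 3 (Quinn): dept_id=2 -> matches Support
  - employee 4 (Rosa): dept_id=1 -> matches Operations
Match against employees (self):
  - employee 1 (Sam): manager_id=NULL -> NULL
  - employee 2 (Iris): manager_id=1 -> Sam
  - employee 3 (Quinn): manager_id=1 -> Sam
  - employee 4 (Rosa): manager_id=NULL -> NULL

SQL:
SELECT a.name, b.name AS department, c.name AS manager
FROM employees a
LEFT JOIN departments b ON a.dept_id = b.id
LEFT JOIN employees c ON a.manager_id = c.id

Result:
name  | department | manager
------+------------+--------
Sam   | NULL       | NULL   
Iris  | Operations | Sam    
Quinn | Support    | Sam    
Rosa  | Operations | NULL   


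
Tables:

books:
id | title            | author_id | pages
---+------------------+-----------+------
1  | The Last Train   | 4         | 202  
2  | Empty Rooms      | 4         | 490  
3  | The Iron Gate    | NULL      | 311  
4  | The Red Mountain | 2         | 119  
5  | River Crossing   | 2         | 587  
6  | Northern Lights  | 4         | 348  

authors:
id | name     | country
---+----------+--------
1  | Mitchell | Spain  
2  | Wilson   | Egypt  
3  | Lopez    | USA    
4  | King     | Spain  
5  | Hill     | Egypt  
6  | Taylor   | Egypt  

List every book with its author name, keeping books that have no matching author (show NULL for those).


LEFT JOIN keeps every row from books (the left table); where author_id has no match in authors, the author columns become NULL. Walk through each book:
  - book 1 (The Last Train): author_id=4 -> matches King
  - book 2 (Empty Rooms): author_id=4 -> matches King
  - book 3 (The Iron Gate): author_id=NULL, no match -> kept with NULL
  - book 4 (The Red Mountain): author_id=2 -> matches Wilson
  - book 5 (River Crossing): author_id=2 -> matches Wilson
  - book 6 (Northern Lights): author_id=4 -> matches King
All 6 rows appear; 1 has NULL author.

SQL:
SELECT a.title, b.name AS author
FROM books a
LEFT JOIN authors b ON a.author_id = b.id

Result:
title            | author
-----------------+-------
The Last Train   | King  
Empty Rooms      | King  
The Iron Gate    | NULL  
The Red Mountain | Wilson
River Crossing   | Wilson
Northern Lights  | King  


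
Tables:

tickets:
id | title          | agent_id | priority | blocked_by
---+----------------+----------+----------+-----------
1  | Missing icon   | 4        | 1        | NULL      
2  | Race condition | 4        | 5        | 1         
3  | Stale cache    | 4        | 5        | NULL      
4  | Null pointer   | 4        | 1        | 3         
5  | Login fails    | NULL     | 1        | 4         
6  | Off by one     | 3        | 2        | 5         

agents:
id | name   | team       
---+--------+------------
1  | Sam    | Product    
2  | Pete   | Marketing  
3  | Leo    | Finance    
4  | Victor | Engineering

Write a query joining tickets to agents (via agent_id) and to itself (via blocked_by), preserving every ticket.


Two LEFT JOINs from the same base table tickets: one to agents via agent_id, one to tickets itself via blocked_by. Both are LEFT so every ticket is preserved.
Match against agents:
  - ticket 1 (Missing icon): agent_id=4 -> matches Victor
  - ticket 2 (Race condition): agent_id=4 -> matches Victor
  - ticket 3 (Stale cache): agent_id=4 -> matches Victor
  - ticket 4 (Null pointer): agent_id=4 -> matches Victor
  - ticket 5 (Login fails): agent_id=NULL, no match -> kept with NULL
  - ticket 6 (Off by one): agent_id=3 -> matches Leo
Match against tickets (self):
  - ticket 1 (Missing icon): blocked_by=NULL -> NULL
  - ticket 2 (Race condition): blocked_by=1 -> Missing icon
  - ticket 3 (Stale cache): blocked_by=NULL -> NULL
  - ticket 4 (Null pointer): blocked_by=3 -> Stale cache
  - ticket 5 (Login fails): blocked_by=4 -> Null pointer
  - ticket 6 (Off by one): blocked_by=5 -> Login fails

SQL:
SELECT a.title, b.name AS agent, c.title AS blocked_by
FROM tickets a
LEFT JOIN agents b ON a.agent_id = b.id
LEFT JOIN tickets c ON a.blocked_by = c.id

Result:
title          | agent  | blocked_by  
---------------+--------+-------------
Missing icon   | Victor | NULL        
Race condition | Victor | Missing icon
Stale cache    | Victor | NULL        
Null pointer   | Victor | Stale cache 
Login fails    | NULL   | Null pointer
Off by one     | Leo    | Login fails 


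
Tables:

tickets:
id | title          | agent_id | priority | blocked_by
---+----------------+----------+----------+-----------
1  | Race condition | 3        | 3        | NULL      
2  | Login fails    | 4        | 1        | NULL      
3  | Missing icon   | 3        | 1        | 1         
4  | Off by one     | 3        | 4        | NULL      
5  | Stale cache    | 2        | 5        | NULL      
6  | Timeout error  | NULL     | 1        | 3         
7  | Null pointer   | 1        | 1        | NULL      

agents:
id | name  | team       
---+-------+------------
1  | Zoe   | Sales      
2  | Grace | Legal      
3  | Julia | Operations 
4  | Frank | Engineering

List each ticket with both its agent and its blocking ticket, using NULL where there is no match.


Two LEFT JOINs from the same base table tickets: one to agents via agent_id, one to tickets itself via blocked_by. Both are LEFT so every ticket is preserved.
Match against agents:
  - ticket 1 (Race condition): agent_id=3 -> matches Julia
  - ticket 2 (Login fails): agent_id=4 -> matches Frank
  - ticket 3 (Missing icon): agent_id=3 -> matches Julia
  - ticket 4 (Off by one): agent_id=3 -> matches Julia
  - ticket 5 (Stale cache): agent_id=2 -> matches Grace
  - ticket 6 (Timeout error): agent_id=NULL, no match -> kept with NULL
  - ticket 7 (Null pointer): agent_id=1 -> matches Zoe
Match against tickets (self):
  - ticket 1 (Race condition): blocked_by=NULL -> NULL
  - ticket 2 (Login fails): blocked_by=NULL -> NULL
  - ticket 3 (Missing icon): blocked_by=1 -> Race condition
  - ticket 4 (Off by one): blocked_by=NULL -> NULL
  - ticket 5 (Stale cache): blocked_by=NULL -> NULL
  - ticket 6 (Timeout error): blocked_by=3 -> Missing icon
  - ticket 7 (Null pointer): blocked_by=NULL -> NULL

SQL:
SELECT a.title, b.name AS agent, c.title AS blocked_by
FROM tickets a
LEFT JOIN agents b ON a.agent_id = b.id
LEFT JOIN tickets c ON a.blocked_by = c.id

Result:
title          | agent | blocked_by    
---------------+-------+---------------
Race condition | Julia | NULL          
Login fails    | Frank | NULL          
Missing icon   | Julia | Race condition
Off by one     | Julia | NULL          
Stale cache    | Grace | NULL          
Timeout error  | NULL  | Missing icon  
Null pointer   | Zoe   | NULL          


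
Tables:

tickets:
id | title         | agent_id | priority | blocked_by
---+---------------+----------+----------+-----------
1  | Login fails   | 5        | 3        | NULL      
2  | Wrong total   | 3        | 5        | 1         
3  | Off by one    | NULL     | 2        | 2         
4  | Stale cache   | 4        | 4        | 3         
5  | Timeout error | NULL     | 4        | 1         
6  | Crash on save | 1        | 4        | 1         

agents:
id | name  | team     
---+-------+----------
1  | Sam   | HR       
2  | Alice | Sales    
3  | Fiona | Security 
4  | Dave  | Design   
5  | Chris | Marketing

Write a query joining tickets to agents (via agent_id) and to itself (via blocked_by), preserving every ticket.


Two LEFT JOINs from the same base table tickets: one to agents via agent_id, one to tickets itself via blocked_by. Both are LEFT so every ticket is preserved.
Match against agents:
  - ticket 1 (Login fails): agent_id=5 -> matches Chris
  - ticket 2 (Wrong total): agent_id=3 -> matches Fiona
  - ticket 3 (Off by one): agent_id=NULL, no match -> kept with NULL
  - ticket 4 (Stale cache): agent_id=4 -> matches Dave
  - ticket 5 (Timeout error): agent_id=NULL, no match -> kept with NULL
  - ticket 6 (Crash on save): agent_id=1 -> matches Sam
Match against tickets (self):
  - ticket 1 (Login fails): blocked_by=NULL -> NULL
  - ticket 2 (Wrong total): blocked_by=1 -> Login fails
  - ticket 3 (Off by one): blocked_by=2 -> Wrong total
  - ticket 4 (Stale cache): blocked_by=3 -> Off by one
  - ticket 5 (Timeout error): blocked_by=1 -> Login fails
  - ticket 6 (Crash on save): blocked_by=1 -> Login fails

SQL:
SELECT a.title, b.name AS agent, c.title AS blocked_by
FROM tickets a
LEFT JOIN agents b ON a.agent_id = b.id
LEFT JOIN tickets c ON a.blocked_by = c.id

Result:
title         | agent | blocked_by 
--------------+-------+------------
Login fails   | Chris | NULL       
Wrong total   | Fiona | Login fails
Off by one    | NULL  | Wrong total
Stale cache   | Dave  | Off by one 
Timeout error | NULL  | Login fails
Crash on save | Sam   | Login fails


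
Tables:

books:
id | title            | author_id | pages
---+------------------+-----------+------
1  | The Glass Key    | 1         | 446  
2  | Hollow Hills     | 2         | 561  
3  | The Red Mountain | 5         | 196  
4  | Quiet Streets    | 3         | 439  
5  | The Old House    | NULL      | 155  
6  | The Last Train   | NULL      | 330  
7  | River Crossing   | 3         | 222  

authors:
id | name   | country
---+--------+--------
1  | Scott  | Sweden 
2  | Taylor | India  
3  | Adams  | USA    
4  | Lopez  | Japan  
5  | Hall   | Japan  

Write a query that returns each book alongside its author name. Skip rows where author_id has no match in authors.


INNER JOIN keeps only books rows whose author_id matches an id in authors. Walk through each book:
  - book 1 (The Glass Key): author_id=1 -> matches Scott
  - book 2 (Hollow Hills): author_id=2 -> matches Taylor
  - book 3 (The Red Mountain): author_id=5 -> matches Hall
  - book 4 (Quiet Streets): author_id=3 -> matches Adams
  - book 5 (The Old House): author_id=NULL, no match -> dropped
  - book 6 (The Last Train): author_id=NULL, no match -> dropped
  - book 7 (River Crossing): author_id=3 -> matches Adams
So 2 of 7 rows are dropped.

SQL:
SELECT a.title, b.name AS author
FROM books a
INNER JOIN authors b ON a.author_id = b.id

Result:
title            | author
-----------------+-------
The Glass Key    | Scott 
Hollow Hills     | Taylor
The Red Mountain | Hall  
Quiet Streets    | Adams 
River Crossing   | Adams 


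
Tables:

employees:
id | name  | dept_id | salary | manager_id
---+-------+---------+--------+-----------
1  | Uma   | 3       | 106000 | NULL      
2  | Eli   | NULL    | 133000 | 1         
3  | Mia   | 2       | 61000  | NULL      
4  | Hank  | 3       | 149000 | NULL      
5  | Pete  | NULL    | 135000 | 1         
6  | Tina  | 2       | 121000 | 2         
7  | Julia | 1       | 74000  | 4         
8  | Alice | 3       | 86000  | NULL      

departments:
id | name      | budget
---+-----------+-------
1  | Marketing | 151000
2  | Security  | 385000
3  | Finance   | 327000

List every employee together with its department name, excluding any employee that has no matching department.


INNER JOIN keeps only employees rows whose dept_id matches an id in departments. Walk through each employee:
  - employee 1 (Uma): dept_id=3 -> matches Finance
  - employee 2 (Eli): dept_id=NULL, no match -> dropped
  - employee 3 (Mia): dept_id=2 -> matches Security
  - employee 4 (Hank): dept_id=3 -> matches Finance
  - employee 5 (Pete): dept_id=NULL, no match -> dropped
  - employee 6 (Tina): dept_id=2 -> matches Security
  - employee 7 (Julia): dept_id=1 -> matches Marketing
  - employee 8 (Alice): dept_id=3 -> matches Finance
So 2 of 8 rows are dropped.

SQL:
SELECT a.name, b.name AS department
FROM employees a
INNER JOIN departments b ON a.dept_id = b.id

Result:
name  | department
------+-----------
Uma   | Finance   
Mia   | Security  
Hank  | Finance   
Tina  | Security  
Julia | Marketing 
Alice | Finance   


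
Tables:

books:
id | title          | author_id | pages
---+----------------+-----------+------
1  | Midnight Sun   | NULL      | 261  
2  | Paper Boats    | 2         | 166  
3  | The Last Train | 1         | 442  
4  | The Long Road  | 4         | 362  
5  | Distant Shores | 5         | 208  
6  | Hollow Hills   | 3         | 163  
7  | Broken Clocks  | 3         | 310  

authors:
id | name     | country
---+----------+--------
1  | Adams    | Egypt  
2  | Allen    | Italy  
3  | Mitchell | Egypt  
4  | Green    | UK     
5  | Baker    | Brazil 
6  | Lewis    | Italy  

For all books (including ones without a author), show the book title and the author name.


LEFT JOIN keeps every row from books (the left table); where author_id has no match in authors, the author columns become NULL. Walk through each book:
  - book 1 (Midnight Sun): author_id=NULL, no match -> kept with NULL
  - book 2 (Paper Boats): author_id=2 -> matches Allen
  - book 3 (The Last Train): author_id=1 -> matches Adams
  - book 4 (The Long Road): author_id=4 -> matches Green
  - book 5 (Distant Shores): author_id=5 -> matches Baker
  - book 6 (Hollow Hills): author_id=3 -> matches Mitchell
  - book 7 (Broken Clocks): author_id=3 -> matches Mitchell
All 7 rows appear; 1 has NULL author.

SQL:
SELECT a.title, b.name AS author
FROM books a
LEFT JOIN authors b ON a.author_id = b.id

Result:
title          | author  
---------------+---------
Midnight Sun   | NULL    
Paper Boats    | Allen   
The Last Train | Adams   
The Long Road  | Green   
Distant Shores | Baker   
Hollow Hills   | Mitchell
Broken Clocks  | Mitchell


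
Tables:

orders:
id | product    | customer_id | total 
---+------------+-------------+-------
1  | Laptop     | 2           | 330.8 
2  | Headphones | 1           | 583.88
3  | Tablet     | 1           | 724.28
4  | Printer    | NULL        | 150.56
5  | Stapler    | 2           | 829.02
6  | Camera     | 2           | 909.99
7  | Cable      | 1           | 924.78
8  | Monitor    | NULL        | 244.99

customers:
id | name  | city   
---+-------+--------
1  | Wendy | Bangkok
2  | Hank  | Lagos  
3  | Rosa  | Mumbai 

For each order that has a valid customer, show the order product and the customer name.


INNER JOIN keeps only orders rows whose customer_id matches an id in customers. Walk through each order:
  - order 1 (Laptop): customer_id=2 -> matches Hank
  - order 2 (Headphones): customer_id=1 -> matches Wendy
  - order 3 (Tablet): customer_id=1 -> matches Wendy
  - order 4 (Printer): customer_id=NULL, no match -> dropped
  - order 5 (Stapler): customer_id=2 -> matches Hank
  - order 6 (Camera): customer_id=2 -> matches Hank
  - order 7 (Cable): customer_id=1 -> matches Wendy
  - order 8 (Monitor): customer_id=NULL, no match -> dropped
So 2 of 8 rows are dropped.

SQL:
SELECT a.product, b.name AS customer
FROM orders a
INNER JOIN customers b ON a.customer_id = b.id

Result:
product    | customer
-----------+---------
Laptop     | Hank    
Headphones | Wendy   
Tablet     | Wendy   
Stapler    | Hank    
Camera     | Hank    
Cable      | Wendy   


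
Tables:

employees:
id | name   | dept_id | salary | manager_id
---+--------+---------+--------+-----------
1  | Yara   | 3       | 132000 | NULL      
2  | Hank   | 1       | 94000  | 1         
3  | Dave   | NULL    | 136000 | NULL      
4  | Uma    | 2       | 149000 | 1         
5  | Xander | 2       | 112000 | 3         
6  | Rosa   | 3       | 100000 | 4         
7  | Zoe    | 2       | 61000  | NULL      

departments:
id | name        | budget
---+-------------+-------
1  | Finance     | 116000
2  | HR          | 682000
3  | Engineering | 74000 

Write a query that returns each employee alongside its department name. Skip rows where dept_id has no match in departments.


INNER JOIN keeps only employees rows whose dept_id matches an id in departments. Walk through each employee:
  - employee 1 (Yara): dept_id=3 -> matches Engineering
  - employee 2 (Hank): dept_id=1 -> matches Finance
  - employee 3 (Dave): dept_id=NULL, no match -> dropped
  - employee 4 (Uma): dept_id=2 -> matches HR
  - employee 5 (Xander): dept_id=2 -> matches HR
  - employee 6 (Rosa): dept_id=3 -> matches Engineering
  - employee 7 (Zoe): dept_id=2 -> matches HR
So 1 of 7 rows is dropped.

SQL:
SELECT a.name, b.name AS department
FROM employees a
INNER JOIN departments b ON a.dept_id = b.id

Result:
name   | department 
-------+------------
Yara   | Engineering
Hank   | Finance    
Uma    | HR         
Xander | HR         
Rosa   | Engineering
Zoe    | HR         


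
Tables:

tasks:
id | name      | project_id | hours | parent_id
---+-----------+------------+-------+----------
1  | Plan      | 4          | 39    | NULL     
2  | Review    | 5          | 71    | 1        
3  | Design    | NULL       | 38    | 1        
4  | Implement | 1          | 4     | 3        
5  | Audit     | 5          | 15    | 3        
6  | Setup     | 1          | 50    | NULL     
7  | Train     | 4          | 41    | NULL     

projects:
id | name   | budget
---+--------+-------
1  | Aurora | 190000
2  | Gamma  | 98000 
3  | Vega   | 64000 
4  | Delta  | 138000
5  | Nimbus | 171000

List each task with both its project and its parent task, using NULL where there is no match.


Two LEFT JOINs from the same base table tasks: one to projects via project_id, one to tasks itself via parent_id. Both are LEFT so every task is preserved.
Match against projects:
  - task 1 (Plan): project_id=4 -> matches Delta
  - task 2 (Review): project_id=5 -> matches Nimbus
  - task 3 (Design): project_id=NULL, no match -> kept with NULL
  - task 4 (Implement): project_id=1 -> matches Aurora
  - task 5 (Audit): project_id=5 -> matches Nimbus
  - task 6 (Setup): project_id=1 -> matches Aurora
  - task 7 (Train): project_id=4 -> matches Delta
Match against tasks (self):
  - task 1 (Plan): parent_id=NULL -> NULL
  - task 2 (Review): parent_id=1 -> Plan
  - task 3 (Design): parent_id=1 -> Plan
  - task 4 (Implement): parent_id=3 -> Design
  - task 5 (Audit): parent_id=3 -> Design
  - task 6 (Setup): parent_id=NULL -> NULL
  - task 7 (Train): parent_id=NULL -> NULL

SQL:
SELECT a.name, b.name AS project, c.name AS parent
FROM tasks a
LEFT JOIN projects b ON a.project_id = b.id
LEFT JOIN tasks c ON a.parent_id = c.id

Result:
name      | project | parent
----------+---------+-------
Plan      | Delta   | NULL  
Review    | Nimbus  | Plan  
Design    | NULL    | Plan  
Implement | Aurora  | Design
Audit     | Nimbus  | Design
Setup     | Aurora  | NULL  
Train     | Delta   | NULL  


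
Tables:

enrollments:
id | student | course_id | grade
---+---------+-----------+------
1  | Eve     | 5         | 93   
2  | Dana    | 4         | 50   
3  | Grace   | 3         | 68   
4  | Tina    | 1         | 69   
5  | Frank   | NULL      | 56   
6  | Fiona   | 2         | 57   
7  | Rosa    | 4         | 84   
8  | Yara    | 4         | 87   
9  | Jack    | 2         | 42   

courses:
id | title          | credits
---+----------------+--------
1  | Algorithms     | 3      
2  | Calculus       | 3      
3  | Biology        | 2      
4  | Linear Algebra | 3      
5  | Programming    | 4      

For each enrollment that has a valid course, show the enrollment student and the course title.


INNER JOIN keeps only enrollments rows whose course_id matches an id in courses. Walk through each enrollment:
  - enrollment 1 (Eve): course_id=5 -> matches Programming
  - enrollment 2 (Dana): course_id=4 -> matches Linear Algebra
  - enrollment 3 (Grace): course_id=3 -> matches Biology
  - enrollment 4 (Tina): course_id=1 -> matches Algorithms
  - enrollment 5 (Frank): course_id=NULL, no match -> dropped
  - enrollment 6 (Fiona): course_id=2 -> matches Calculus
  - enrollment 7 (Rosa): course_id=4 -> matches Linear Algebra
  - enrollment 8 (Yara): course_id=4 -> matches Linear Algebra
  - enrollment 9 (Jack): course_id=2 -> matches Calculus
So 1 of 9 rows is dropped.

SQL:
SELECT a.student, b.title AS course
FROM enrollments a
INNER JOIN courses b ON a.course_id = b.id

Result:
student | course        
--------+---------------
Eve     | Programming   
Dana    | Linear Algebra
Grace   | Biology       
Tina    | Algorithms    
Fiona   | Calculus      
Rosa    | Linear Algebra
Yara    | Linear Algebra
Jack    | Calculus      


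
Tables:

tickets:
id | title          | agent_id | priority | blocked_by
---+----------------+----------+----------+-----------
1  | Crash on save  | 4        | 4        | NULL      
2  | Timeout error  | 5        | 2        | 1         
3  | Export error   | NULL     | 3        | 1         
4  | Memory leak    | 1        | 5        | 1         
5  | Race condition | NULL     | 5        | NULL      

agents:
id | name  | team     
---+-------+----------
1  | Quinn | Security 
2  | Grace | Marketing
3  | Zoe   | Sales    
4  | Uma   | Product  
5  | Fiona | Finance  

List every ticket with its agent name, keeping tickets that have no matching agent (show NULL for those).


LEFT JOIN keeps every row from tickets (the left table); where agent_id has no match in agents, the agent columns become NULL. Walk through each ticket:
  - ticket 1 (Crash on save): agent_id=4 -> matches Uma
  - ticket 2 (Timeout error): agent_id=5 -> matches Fiona
  - ticket 3 (Export error): agent_id=NULL, no match -> kept with NULL
  - ticket 4 (Memory leak): agent_id=1 -> matches Quinn
  - ticket 5 (Race condition): agent_id=NULL, no match -> kept with NULL
All 5 rows appear; 2 have NULL agent.

SQL:
SELECT a.title, b.name AS agent
FROM tickets a
LEFT JOIN agents b ON a.agent_id = b.id

Result:
title          | agent
---------------+------
Crash on save  | Uma  
Timeout error  | Fiona
Export error   | NULL 
Memory leak    | Quinn
Race condition | NULL 


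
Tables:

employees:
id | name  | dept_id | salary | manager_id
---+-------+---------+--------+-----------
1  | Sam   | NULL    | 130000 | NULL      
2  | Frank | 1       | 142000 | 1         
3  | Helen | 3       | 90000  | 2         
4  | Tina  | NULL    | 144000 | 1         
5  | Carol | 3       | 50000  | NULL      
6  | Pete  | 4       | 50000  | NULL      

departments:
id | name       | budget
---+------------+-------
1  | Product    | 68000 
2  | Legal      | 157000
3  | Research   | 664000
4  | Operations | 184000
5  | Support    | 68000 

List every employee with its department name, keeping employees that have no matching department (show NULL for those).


LEFT JOIN keeps every row from employees (the left table); where dept_id has no match in departments, the department columns become NULL. Walk through each employee:
  - employee 1 (Sam): dept_id=NULL, no match -> kept with NULL
  - employee 2 (Frank): dept_id=1 -> matches Product
  - employee 3 (Helen): dept_id=3 -> matches Research
  - employee 4 (Tina): dept_id=NULL, no match -> kept with NULL
  - employee 5 (Carol): dept_id=3 -> matches Research
  - employee 6 (Pete): dept_id=4 -> matches Operations
All 6 rows appear; 2 have NULL department.

SQL:
SELECT a.name, b.name AS department
FROM employees a
LEFT JOIN departments b ON a.dept_id = b.id

Result:
name  | department
------+-----------
Sam   | NULL      
Frank | Product   
Helen | Research  
Tina  | NULL      
Carol | Research  
Pete  | Operations


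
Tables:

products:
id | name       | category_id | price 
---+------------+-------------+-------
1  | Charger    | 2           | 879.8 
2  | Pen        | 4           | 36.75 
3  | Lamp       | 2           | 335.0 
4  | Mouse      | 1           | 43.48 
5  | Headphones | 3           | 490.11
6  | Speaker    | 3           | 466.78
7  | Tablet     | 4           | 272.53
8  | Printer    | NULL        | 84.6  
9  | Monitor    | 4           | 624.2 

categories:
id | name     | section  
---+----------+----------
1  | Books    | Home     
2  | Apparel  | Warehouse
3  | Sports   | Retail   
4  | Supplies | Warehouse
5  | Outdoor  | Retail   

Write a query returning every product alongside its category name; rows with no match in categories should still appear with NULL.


LEFT JOIN keeps every row from products (the left table); where category_id has no match in categories, the category columns become NULL. Walk through each product:
  - product 1 (Charger): category_id=2 -> matches Apparel
  - product 2 (Pen): category_id=4 -> matches Supplies
  - product 3 (Lamp): category_id=2 -> matches Apparel
  - product 4 (Mouse): category_id=1 -> matches Books
  - product 5 (Headphones): category_id=3 -> matches Sports
  - product 6 (Speaker): category_id=3 -> matches Sports
  - product 7 (Tablet): category_id=4 -> matches Supplies
  - product 8 (Printer): category_id=NULL, no match -> kept with NULL
  - product 9 (Monitor): category_id=4 -> matches Supplies
All 9 rows appear; 1 has NULL category.

SQL:
SELECT a.name, b.name AS category
FROM products a
LEFT JOIN categories b ON a.category_id = b.id

Result:
name       | category
-----------+---------
Charger    | Apparel 
Pen        | Supplies
Lamp       | Apparel 
Mouse      | Books   
Headphones | Sports  
Speaker    | Sports  
Tablet     | Supplies
Printer    | NULL    
Monitor    | Supplies


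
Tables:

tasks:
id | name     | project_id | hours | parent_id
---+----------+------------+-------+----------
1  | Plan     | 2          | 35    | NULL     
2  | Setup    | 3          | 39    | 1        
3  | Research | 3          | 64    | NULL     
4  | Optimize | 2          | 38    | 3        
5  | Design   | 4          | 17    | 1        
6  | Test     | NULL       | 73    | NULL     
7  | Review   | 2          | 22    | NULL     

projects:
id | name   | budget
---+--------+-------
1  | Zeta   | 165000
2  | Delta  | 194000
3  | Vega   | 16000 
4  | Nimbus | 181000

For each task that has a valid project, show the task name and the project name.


INNER JOIN keeps only tasks rows whose project_id matches an id in projects. Walk through each task:
  - task 1 (Plan): project_id=2 -> matches Delta
  - task 2 (Setup): project_id=3 -> matches Vega
  - task 3 (Research): project_id=3 -> matches Vega
  - task 4 (Optimize): project_id=2 -> matches Delta
  - task 5 (Design): project_id=4 -> matches Nimbus
  - task 6 (Test): project_id=NULL, no match -> dropped
  - task 7 (Review): project_id=2 -> matches Delta
So 1 of 7 rows is dropped.

SQL:
SELECT a.name, b.name AS project
FROM tasks a
INNER JOIN projects b ON a.project_id = b.id

Result:
name     | project
---------+--------
Plan     | Delta  
Setup    | Vega   
Research | Vega   
Optimize | Delta  
Design   | Nimbus 
Review   | Delta  


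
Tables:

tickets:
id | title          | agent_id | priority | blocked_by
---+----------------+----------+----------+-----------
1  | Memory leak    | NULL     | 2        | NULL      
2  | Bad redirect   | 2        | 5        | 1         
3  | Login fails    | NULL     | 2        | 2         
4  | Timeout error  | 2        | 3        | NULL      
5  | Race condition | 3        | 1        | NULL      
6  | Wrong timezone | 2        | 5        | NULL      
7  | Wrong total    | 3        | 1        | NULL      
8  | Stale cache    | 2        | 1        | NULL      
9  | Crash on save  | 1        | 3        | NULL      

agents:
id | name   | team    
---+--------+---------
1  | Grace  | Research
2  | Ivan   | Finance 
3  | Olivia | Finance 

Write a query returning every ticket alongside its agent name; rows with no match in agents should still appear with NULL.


LEFT JOIN keeps every row from tickets (the left table); where agent_id has no match in agents, the agent columns become NULL. Walk through each ticket:
  - ticket 1 (Memory leak): agent_id=NULL, no match -> kept with NULL
  - ticket 2 (Bad redirect): agent_id=2 -> matches Ivan
  - ticket 3 (Login fails): agent_id=NULL, no match -> kept with NULL
  - ticket 4 (Timeout error): agent_id=2 -> matches Ivan
  - ticket 5 (Race condition): agent_id=3 -> matches Olivia
  - ticket 6 (Wrong timezone): agent_id=2 -> matches Ivan
  - ticket 7 (Wrong total): agent_id=3 -> matches Olivia
  - ticket 8 (Stale cache): agent_id=2 -> matches Ivan
  - ticket 9 (Crash on save): agent_id=1 -> matches Grace
All 9 rows appear; 2 have NULL agent.

SQL:
SELECT a.title, b.name AS agent
FROM tickets a
LEFT JOIN agents b ON a.agent_id = b.id

Result:
title          | agent 
---------------+-------
Memory leak    | NULL  
Bad redirect   | Ivan  
Login fails    | NULL  
Timeout error  | Ivan  
Race condition | Olivia
Wrong timezone | Ivan  
Wrong total    | Olivia
Stale cache    | Ivan  
Crash on save  | Grace 


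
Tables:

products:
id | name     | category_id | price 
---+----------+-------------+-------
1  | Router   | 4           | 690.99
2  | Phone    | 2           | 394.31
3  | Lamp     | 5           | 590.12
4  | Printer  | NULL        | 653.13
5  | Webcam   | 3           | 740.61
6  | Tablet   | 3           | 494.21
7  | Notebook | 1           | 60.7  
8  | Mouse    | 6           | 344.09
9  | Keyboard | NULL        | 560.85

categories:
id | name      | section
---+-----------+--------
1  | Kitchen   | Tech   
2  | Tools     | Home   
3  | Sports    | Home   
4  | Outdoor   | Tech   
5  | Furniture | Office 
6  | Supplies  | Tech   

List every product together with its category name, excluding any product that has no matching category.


INNER JOIN keeps only products rows whose category_id matches an id in categories. Walk through each product:
  - product 1 (Router): category_id=4 -> matches Outdoor
  - product 2 (Phone): category_id=2 -> matches Tools
  - product 3 (Lamp): category_id=5 -> matches Furniture
  - product 4 (Printer): category_id=NULL, no match -> dropped
  - product 5 (Webcam): category_id=3 -> matches Sports
  - product 6 (Tablet): category_id=3 -> matches Sports
  - product 7 (Notebook): category_id=1 -> matches Kitchen
  - product 8 (Mouse): category_id=6 -> matches Supplies
  - product 9 (Keyboard): category_id=NULL, no match -> dropped
So 2 of 9 rows are dropped.

SQL:
SELECT a.name, b.name AS category
FROM products a
INNER JOIN categories b ON a.category_id = b.id

Result:
name     | category 
---------+----------
Router   | Outdoor  
Phone    | Tools    
Lamp     | Furniture
Webcam   | Sports   
Tablet   | Sports   
Notebook | Kitchen  
Mouse    | Supplies 


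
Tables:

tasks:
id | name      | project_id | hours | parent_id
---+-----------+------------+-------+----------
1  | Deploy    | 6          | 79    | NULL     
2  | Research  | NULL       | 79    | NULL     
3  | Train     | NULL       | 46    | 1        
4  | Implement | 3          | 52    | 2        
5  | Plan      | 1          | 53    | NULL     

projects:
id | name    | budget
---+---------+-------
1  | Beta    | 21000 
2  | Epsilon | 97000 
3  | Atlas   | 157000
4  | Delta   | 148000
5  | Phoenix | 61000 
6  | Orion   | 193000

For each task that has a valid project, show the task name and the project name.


INNER JOIN keeps only tasks rows whose project_id matches an id in projects. Walk through each task:
  - task 1 (Deploy): project_id=6 -> matches Orion
  - task 2 (Research): project_id=NULL, no match -> dropped
  - task 3 (Train): project_id=NULL, no match -> dropped
  - task 4 (Implement): project_id=3 -> matches Atlas
  - task 5 (Plan): project_id=1 -> matches Beta
So 2 of 5 rows are dropped.

SQL:
SELECT a.name, b.name AS project
FROM tasks a
INNER JOIN projects b ON a.project_id = b.id

Result:
name      | project
----------+--------
Deploy    | Orion  
Implement | Atlas  
Plan      | Beta   


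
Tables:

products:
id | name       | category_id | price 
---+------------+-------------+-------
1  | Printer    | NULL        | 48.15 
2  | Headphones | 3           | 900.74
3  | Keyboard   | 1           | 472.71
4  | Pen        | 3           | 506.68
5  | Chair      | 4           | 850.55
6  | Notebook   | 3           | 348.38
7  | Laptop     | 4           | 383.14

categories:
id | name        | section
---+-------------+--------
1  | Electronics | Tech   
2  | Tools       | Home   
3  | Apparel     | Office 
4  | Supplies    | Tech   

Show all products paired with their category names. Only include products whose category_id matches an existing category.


INNER JOIN keeps only products rows whose category_id matches an id in categories. Walk through each product:
  - product 1 (Printer): category_id=NULL, no match -> dropped
  - product 2 (Headphones): category_id=3 -> matches Apparel
  - product 3 (Keyboard): category_id=1 -> matches Electronics
  - product 4 (Pen): category_id=3 -> matches Apparel
  - product 5 (Chair): category_id=4 -> matches Supplies
  - product 6 (Notebook): category_id=3 -> matches Apparel
  - product 7 (Laptop): category_id=4 -> matches Supplies
So 1 of 7 rows is dropped.

SQL:
SELECT a.name, b.name AS category
FROM products a
INNER JOIN categories b ON a.category_id = b.id

Result:
name       | category   
-----------+------------
Headphones | Apparel    
Keyboard   | Electronics
Pen        | Apparel    
Chair      | Supplies   
Notebook   | Apparel    
Laptop     | Supplies   


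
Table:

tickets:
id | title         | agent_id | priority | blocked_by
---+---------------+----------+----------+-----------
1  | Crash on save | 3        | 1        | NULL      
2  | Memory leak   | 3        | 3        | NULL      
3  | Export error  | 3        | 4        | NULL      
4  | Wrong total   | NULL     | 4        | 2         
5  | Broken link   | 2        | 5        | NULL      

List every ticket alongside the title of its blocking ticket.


This is a self-join: tickets is joined to a second copy of itself, matching each row's blocked_by to another row's id. Use LEFT JOIN so rows with blocked_by=NULL are kept.
  - ticket 1 (Crash on save): blocked_by=NULL -> NULL
  - ticket 2 (Memory leak): blocked_by=NULL -> NULL
  - ticket 3 (Export error): blocked_by=NULL -> NULL
  - ticket 4 (Wrong total): blocked_by=2 -> Memory leak
  - ticket 5 (Broken link): blocked_by=NULL -> NULL

SQL:
SELECT a.title AS item, b.title AS blocked_by
FROM tickets a
LEFT JOIN tickets b ON a.blocked_by = b.id

Result:
item          | blocked_by 
--------------+------------
Crash on save | NULL       
Memory leak   | NULL       
Export error  | NULL       
Wrong total   | Memory leak
Broken link   | NULL       


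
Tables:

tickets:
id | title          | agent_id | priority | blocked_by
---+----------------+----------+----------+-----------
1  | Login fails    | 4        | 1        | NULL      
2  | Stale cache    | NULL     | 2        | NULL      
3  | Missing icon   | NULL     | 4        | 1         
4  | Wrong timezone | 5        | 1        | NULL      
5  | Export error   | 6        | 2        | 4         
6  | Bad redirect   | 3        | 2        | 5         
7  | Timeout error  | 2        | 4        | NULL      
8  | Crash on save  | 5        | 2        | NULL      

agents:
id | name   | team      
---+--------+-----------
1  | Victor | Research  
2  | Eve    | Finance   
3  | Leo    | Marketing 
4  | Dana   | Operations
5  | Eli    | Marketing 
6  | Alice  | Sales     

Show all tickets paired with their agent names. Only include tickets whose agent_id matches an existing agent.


INNER JOIN keeps only tickets rows whose agent_id matches an id in agents. Walk through each ticket:
  - ticket 1 (Login fails): agent_id=4 -> matches Dana
  - ticket 2 (Stale cache): agent_id=NULL, no match -> dropped
  - ticket 3 (Missing icon): agent_id=NULL, no match -> dropped
  - ticket 4 (Wrong timezone): agent_id=5 -> matches Eli
  - ticket 5 (Export error): agent_id=6 -> matches Alice
  - ticket 6 (Bad redirect): agent_id=3 -> matches Leo
  - ticket 7 (Timeout error): agent_id=2 -> matches Eve
  - ticket 8 (Crash on save): agent_id=5 -> matches Eli
So 2 of 8 rows are dropped.

SQL:
SELECT a.title, b.name AS agent
FROM tickets a
INNER JOIN agents b ON a.agent_id = b.id

Result:
title          | agent
---------------+------
Login fails    | Dana 
Wrong timezone | Eli  
Export error   | Alice
Bad redirect   | Leo  
Timeout error  | Eve  
Crash on save  | Eli  
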